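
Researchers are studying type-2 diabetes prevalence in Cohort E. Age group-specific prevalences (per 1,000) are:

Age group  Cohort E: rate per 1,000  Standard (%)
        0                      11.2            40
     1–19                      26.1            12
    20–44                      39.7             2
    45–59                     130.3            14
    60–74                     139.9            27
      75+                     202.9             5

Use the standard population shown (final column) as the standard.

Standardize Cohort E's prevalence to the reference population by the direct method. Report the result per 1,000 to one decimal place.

Standard weights: 0.40, 0.12, 0.02, 0.14, 0.27, 0.05.
Standardized rate: 0.4000×11.2 + 0.1200×26.1 + 0.0200×39.7 + 0.1400×130.3 + 0.2700×139.9 + 0.0500×202.9 = 74.5660 per 1,000.

74.6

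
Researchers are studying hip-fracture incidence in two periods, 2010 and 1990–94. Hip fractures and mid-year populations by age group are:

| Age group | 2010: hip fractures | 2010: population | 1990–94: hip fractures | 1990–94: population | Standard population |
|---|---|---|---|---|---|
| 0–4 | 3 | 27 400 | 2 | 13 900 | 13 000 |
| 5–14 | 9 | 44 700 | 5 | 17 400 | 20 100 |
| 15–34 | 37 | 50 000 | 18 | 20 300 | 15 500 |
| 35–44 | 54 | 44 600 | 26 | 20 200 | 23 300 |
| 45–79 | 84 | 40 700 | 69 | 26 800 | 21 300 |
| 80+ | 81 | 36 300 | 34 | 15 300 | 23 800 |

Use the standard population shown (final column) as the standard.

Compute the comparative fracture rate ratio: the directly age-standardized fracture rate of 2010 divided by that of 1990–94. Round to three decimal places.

Age-specific rates per 100 000 for 2010: 10.95, 20.13, 74.00, 121.08, 206.39, 223.14.
For 1990–94: 14.39, 28.74, 88.67, 128.71, 257.46, 222.22.
Standard total = 117 000; weights = 0.1111, 0.1718, 0.1325, 0.1991, 0.1821, 0.2034.
2010: 0.1111×10.95 + 0.1718×20.13 + 0.1325×74.00 + 0.1991×121.08 + 0.1821×206.39 + 0.2034×223.14 = 121.5549 per 100 000.
1990–94: 0.1111×14.39 + 0.1718×28.74 + 0.1325×88.67 + 0.1991×128.71 + 0.1821×257.46 + 0.2034×222.22 = 135.9904 per 100 000.
Ratio = 121.5549 ÷ 135.9904 = 0.89385.

0.894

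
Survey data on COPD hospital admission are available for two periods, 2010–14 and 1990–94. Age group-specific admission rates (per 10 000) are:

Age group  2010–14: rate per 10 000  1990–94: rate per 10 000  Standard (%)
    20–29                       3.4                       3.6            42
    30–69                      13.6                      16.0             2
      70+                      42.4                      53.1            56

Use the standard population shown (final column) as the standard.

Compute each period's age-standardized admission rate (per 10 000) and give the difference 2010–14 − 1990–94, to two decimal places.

-6.12

Standard weights: 0.42, 0.02, 0.56.
2010–14: 0.4200×3.4 + 0.0200×13.6 + 0.5600×42.4 = 25.4440 per 10 000.
1990–94: 0.4200×3.6 + 0.0200×16.0 + 0.5600×53.1 = 31.5680 per 10 000.
Difference = 25.4440 − 31.5680 = -6.1240.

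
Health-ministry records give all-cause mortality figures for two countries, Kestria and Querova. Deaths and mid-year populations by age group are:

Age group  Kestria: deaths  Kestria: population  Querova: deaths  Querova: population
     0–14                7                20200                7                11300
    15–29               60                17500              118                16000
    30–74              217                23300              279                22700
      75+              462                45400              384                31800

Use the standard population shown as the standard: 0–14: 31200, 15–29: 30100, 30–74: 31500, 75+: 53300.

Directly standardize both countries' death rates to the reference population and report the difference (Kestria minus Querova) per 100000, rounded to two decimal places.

Age-specific rates per 100000 for Kestria: 34.65, 342.86, 931.33, 1017.62.
For Querova: 61.95, 737.50, 1229.07, 1207.55.
Standard total = 146100; weights = 0.2136, 0.2060, 0.2156, 0.3648.
Kestria: 0.2136×34.65 + 0.2060×342.86 + 0.2156×931.33 + 0.3648×1017.62 = 650.0842 per 100000.
Querova: 0.2136×61.95 + 0.2060×737.50 + 0.2156×1229.07 + 0.3648×1207.55 = 870.7024 per 100000.
Difference = 650.0842 − 870.7024 = -220.6181.

-220.62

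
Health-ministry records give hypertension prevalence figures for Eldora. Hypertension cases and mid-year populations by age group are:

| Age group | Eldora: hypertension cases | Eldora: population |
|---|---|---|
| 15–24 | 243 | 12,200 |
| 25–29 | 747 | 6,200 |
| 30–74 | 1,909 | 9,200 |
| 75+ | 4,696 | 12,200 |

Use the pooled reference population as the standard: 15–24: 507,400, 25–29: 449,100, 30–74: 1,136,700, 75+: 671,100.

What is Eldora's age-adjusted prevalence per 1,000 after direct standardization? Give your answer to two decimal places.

Age-specific rates per 1,000 for Eldora: 19.918, 120.484, 207.500, 384.918.
Standard total = 2,764,300; weights = 0.1836, 0.1625, 0.4112, 0.2428.
Standardized rate: 0.1836×19.918 + 0.1625×120.484 + 0.4112×207.500 + 0.2428×384.918 = 202.0039 per 1,000.

202.00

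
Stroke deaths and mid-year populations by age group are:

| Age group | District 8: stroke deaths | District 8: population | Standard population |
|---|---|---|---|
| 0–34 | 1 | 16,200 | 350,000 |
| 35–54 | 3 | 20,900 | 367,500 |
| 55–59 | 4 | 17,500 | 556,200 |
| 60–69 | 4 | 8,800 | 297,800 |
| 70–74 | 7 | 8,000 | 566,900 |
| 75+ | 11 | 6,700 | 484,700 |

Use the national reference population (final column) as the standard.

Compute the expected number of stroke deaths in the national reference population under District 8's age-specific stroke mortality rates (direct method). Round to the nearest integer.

Age-specific rates per 100,000 for District 8: 6.17, 14.35, 22.86, 45.45, 87.50, 164.18.
Expected stroke deaths = Σ (standard pop × age-specific rate ÷ 100,000)
= 350,000×6.17/100,000 + 367,500×14.35/100,000 + 556,200×22.86/100,000 + 297,800×45.45/100,000 + 566,900×87.50/100,000 + 484,700×164.18/100,000
= 21.60 + 52.75 + 127.13 + 135.36 + 496.04 + 795.78 = 1628.66.

1629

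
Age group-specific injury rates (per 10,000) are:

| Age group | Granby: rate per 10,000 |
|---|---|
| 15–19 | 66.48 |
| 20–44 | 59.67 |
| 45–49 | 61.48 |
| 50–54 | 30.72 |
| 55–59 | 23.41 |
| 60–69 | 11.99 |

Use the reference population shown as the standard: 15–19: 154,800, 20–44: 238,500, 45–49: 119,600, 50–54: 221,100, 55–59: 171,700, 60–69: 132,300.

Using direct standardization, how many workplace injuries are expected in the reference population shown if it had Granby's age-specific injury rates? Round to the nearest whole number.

4427

Expected workplace injuries = Σ (standard pop × age-specific rate ÷ 10,000)
= 154,800×66.48/10,000 + 238,500×59.67/10,000 + 119,600×61.48/10,000 + 221,100×30.72/10,000 + 171,700×23.41/10,000 + 132,300×11.99/10,000
= 1029.11 + 1423.13 + 735.30 + 679.22 + 401.95 + 158.63 = 4427.34.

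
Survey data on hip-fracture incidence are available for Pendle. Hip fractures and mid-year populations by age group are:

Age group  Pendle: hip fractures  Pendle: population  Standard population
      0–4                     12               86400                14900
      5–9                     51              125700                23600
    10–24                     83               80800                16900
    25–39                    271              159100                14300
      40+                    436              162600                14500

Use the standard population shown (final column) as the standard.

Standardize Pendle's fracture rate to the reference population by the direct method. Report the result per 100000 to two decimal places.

109.55

Age-specific rates per 100000 for Pendle: 13.89, 40.57, 102.72, 170.33, 268.14.
Standard total = 84200; weights = 0.1770, 0.2803, 0.2007, 0.1698, 0.1722.
Standardized rate: 0.1770×13.89 + 0.2803×40.57 + 0.2007×102.72 + 0.1698×170.33 + 0.1722×268.14 = 109.5524 per 100000.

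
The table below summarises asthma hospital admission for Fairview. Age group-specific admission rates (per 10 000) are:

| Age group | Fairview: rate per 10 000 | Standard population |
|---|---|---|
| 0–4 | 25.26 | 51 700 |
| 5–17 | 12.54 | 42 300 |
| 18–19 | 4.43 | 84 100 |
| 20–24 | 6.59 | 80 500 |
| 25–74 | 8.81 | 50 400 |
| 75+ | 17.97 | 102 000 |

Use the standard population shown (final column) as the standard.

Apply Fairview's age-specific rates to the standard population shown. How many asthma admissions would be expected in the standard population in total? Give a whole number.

Expected asthma admissions = Σ (standard pop × age-specific rate ÷ 10 000)
= 51 700×25.26/10 000 + 42 300×12.54/10 000 + 84 100×4.43/10 000 + 80 500×6.59/10 000 + 50 400×8.81/10 000 + 102 000×17.97/10 000
= 130.59 + 53.04 + 37.26 + 53.05 + 44.40 + 183.29 = 501.64.

502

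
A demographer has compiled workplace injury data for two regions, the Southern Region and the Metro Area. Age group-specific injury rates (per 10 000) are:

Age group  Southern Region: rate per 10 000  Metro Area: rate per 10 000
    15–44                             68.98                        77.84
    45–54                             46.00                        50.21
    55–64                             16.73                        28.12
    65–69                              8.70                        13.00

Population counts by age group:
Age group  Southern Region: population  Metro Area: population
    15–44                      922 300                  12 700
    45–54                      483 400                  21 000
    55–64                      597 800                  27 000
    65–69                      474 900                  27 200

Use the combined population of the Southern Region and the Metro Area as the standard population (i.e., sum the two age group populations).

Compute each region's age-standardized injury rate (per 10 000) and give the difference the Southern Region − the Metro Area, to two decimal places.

Combined standard total = 2 566 300; weights = 0.3643, 0.1965, 0.2435, 0.1957.
The Southern Region: 0.3643×68.98 + 0.1965×46.00 + 0.2435×16.73 + 0.1957×8.70 = 39.9485 per 10 000.
The Metro Area: 0.3643×77.84 + 0.1965×50.21 + 0.2435×28.12 + 0.1957×13.00 = 47.6184 per 10 000.
Difference = 39.9485 − 47.6184 = -7.6698.

-7.67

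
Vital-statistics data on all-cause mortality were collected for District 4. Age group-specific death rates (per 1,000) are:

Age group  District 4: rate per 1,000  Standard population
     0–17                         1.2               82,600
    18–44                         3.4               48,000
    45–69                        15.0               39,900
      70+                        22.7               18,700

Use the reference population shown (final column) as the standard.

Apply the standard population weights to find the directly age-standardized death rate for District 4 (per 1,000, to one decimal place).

Standard total = 189,200; weights = 0.4366, 0.2537, 0.2109, 0.0988.
Standardized rate: 0.4366×1.2 + 0.2537×3.4 + 0.2109×15.0 + 0.0988×22.7 = 6.7934 per 1,000.

6.8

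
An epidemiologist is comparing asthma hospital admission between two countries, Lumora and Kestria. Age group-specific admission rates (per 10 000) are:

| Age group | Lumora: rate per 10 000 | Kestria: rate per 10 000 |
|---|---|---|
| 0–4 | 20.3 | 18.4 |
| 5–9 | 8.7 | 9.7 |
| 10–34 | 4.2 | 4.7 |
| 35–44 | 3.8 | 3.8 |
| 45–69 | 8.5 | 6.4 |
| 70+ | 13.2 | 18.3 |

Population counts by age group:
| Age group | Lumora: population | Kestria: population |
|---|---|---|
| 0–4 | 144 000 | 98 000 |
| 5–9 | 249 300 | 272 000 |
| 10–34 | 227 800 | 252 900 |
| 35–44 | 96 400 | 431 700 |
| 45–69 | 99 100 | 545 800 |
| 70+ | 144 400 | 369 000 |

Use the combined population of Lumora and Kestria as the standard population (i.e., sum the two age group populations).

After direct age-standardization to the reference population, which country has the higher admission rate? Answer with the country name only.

Kestria

Combined standard total = 2 930 400; weights = 0.0826, 0.1779, 0.1640, 0.1802, 0.2201, 0.1752.
Lumora: 0.0826×20.3 + 0.1779×8.7 + 0.1640×4.2 + 0.1802×3.8 + 0.2201×8.5 + 0.1752×13.2 = 8.7811 per 10 000.
Kestria: 0.0826×18.4 + 0.1779×9.7 + 0.1640×4.7 + 0.1802×3.8 + 0.2201×6.4 + 0.1752×18.3 = 9.3155 per 10 000.
The crude rates (9.54 vs 8.89) would put Lumora higher, but that reflects its age composition; once standardized to a common age structure, Kestria has the higher underlying rate.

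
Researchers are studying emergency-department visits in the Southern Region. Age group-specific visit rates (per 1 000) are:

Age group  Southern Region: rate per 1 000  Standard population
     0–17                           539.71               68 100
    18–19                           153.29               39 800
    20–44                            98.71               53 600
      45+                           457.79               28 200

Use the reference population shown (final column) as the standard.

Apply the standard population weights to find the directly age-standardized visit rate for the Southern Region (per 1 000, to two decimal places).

321.85

Standard total = 189 700; weights = 0.3590, 0.2098, 0.2826, 0.1487.
Standardized rate: 0.3590×539.71 + 0.2098×153.29 + 0.2826×98.71 + 0.1487×457.79 = 321.8541 per 1 000.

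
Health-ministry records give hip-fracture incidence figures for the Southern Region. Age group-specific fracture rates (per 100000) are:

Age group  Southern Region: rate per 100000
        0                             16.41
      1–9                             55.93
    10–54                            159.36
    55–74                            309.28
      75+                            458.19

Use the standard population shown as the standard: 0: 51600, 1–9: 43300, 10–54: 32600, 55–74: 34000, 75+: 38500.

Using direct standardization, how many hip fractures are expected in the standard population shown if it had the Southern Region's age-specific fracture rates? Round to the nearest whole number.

366

Expected hip fractures = Σ (standard pop × age-specific rate ÷ 100000)
= 51600×16.41/100000 + 43300×55.93/100000 + 32600×159.36/100000 + 34000×309.28/100000 + 38500×458.19/100000
= 8.47 + 24.22 + 51.95 + 105.16 + 176.40 = 366.19.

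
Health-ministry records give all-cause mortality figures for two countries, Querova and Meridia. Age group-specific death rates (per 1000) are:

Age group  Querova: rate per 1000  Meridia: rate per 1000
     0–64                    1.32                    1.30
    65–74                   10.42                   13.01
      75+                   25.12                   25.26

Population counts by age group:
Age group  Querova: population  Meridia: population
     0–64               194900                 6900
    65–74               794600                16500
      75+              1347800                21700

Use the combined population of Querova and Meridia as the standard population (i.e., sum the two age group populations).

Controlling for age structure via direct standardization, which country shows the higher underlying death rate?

Meridia

Combined standard total = 2382400; weights = 0.0847, 0.3405, 0.5748.
Querova: 0.0847×1.32 + 0.3405×10.42 + 0.5748×25.12 = 18.0993 per 1000.
Meridia: 0.0847×1.30 + 0.3405×13.01 + 0.5748×25.26 = 19.0599 per 1000.
The crude rates (18.14 vs 17.11) would put Querova higher, but that reflects its age composition; once standardized to a common age structure, Meridia has the higher underlying rate.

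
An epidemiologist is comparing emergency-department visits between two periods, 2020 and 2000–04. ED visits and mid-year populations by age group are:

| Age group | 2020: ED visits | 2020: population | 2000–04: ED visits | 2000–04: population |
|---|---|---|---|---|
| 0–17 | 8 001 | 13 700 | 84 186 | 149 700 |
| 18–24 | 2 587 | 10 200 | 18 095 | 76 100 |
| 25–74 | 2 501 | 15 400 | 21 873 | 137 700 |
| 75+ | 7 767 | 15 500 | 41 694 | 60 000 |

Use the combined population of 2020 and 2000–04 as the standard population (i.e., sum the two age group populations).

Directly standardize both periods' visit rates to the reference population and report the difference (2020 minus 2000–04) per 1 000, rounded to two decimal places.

Age-specific rates per 1 000 for 2020: 584.015, 253.627, 162.403, 501.097.
For 2000–04: 562.365, 237.779, 158.845, 694.900.
Combined standard total = 478 300; weights = 0.3416, 0.1804, 0.3201, 0.1579.
2020: 0.3416×584.015 + 0.1804×253.627 + 0.3201×162.403 + 0.1579×501.097 = 376.3594 per 1 000.
2000–04: 0.3416×562.365 + 0.1804×237.779 + 0.3201×158.845 + 0.1579×694.900 = 395.5570 per 1 000.
Difference = 376.3594 − 395.5570 = -19.1976.

-19.20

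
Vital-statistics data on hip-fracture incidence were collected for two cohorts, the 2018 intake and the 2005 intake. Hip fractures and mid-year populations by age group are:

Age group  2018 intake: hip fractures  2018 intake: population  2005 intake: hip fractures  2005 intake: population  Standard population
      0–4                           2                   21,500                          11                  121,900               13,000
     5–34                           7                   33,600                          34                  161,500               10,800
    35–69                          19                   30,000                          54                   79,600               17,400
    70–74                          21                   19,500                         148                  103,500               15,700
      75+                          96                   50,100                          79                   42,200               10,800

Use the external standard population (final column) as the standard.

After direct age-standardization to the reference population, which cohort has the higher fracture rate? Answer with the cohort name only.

2005 intake

Age-specific rates per 100,000 for the 2018 intake: 9.30, 20.83, 63.33, 107.69, 191.62.
For the 2005 intake: 9.02, 21.05, 67.84, 143.00, 187.20.
Standard total = 67,700; weights = 0.1920, 0.1595, 0.2570, 0.2319, 0.1595.
The 2018 intake: 0.1920×9.30 + 0.1595×20.83 + 0.2570×63.33 + 0.2319×107.69 + 0.1595×191.62 = 76.9300 per 100,000.
The 2005 intake: 0.1920×9.02 + 0.1595×21.05 + 0.2570×67.84 + 0.2319×143.00 + 0.1595×187.20 = 85.5525 per 100,000.
The crude rates (93.73 vs 64.08) would put the 2018 intake higher, but that reflects its age composition; once standardized to a common age structure, the 2005 intake has the higher underlying rate.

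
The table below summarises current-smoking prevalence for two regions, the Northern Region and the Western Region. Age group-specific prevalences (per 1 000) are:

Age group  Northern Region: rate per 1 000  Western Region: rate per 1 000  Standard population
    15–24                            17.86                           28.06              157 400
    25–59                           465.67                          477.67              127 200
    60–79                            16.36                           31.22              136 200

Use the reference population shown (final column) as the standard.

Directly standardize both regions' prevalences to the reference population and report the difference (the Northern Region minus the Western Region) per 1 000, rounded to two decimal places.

Standard total = 420 800; weights = 0.3740, 0.3023, 0.3237.
The Northern Region: 0.3740×17.86 + 0.3023×465.67 + 0.3237×16.36 = 152.7391 per 1 000.
The Western Region: 0.3740×28.06 + 0.3023×477.67 + 0.3237×31.22 = 164.9915 per 1 000.
Difference = 152.7391 − 164.9915 = -12.2524.

-12.25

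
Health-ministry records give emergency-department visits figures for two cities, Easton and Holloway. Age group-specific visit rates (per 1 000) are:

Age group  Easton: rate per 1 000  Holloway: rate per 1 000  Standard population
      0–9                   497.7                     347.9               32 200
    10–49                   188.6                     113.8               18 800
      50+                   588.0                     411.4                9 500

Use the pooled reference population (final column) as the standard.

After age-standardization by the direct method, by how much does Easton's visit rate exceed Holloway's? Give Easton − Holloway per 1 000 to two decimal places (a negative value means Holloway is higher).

130.70

Standard total = 60 500; weights = 0.5322, 0.3107, 0.1570.
Easton: 0.5322×497.7 + 0.3107×188.6 + 0.1570×588.0 = 415.8284 per 1 000.
Holloway: 0.5322×347.9 + 0.3107×113.8 + 0.1570×411.4 = 285.1260 per 1 000.
Difference = 415.8284 − 285.1260 = 130.7025.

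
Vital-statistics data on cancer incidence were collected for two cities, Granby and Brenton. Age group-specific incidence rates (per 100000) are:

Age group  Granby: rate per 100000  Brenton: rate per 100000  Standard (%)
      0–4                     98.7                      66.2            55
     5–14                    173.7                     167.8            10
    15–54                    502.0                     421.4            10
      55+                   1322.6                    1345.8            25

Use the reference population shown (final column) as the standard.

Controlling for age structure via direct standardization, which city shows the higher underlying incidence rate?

Standard weights: 0.55, 0.10, 0.10, 0.25.
Granby: 0.5500×98.7 + 0.1000×173.7 + 0.1000×502.0 + 0.2500×1322.6 = 452.5050 per 100000.
Brenton: 0.5500×66.2 + 0.1000×167.8 + 0.1000×421.4 + 0.2500×1345.8 = 431.7800 per 100000.

Granby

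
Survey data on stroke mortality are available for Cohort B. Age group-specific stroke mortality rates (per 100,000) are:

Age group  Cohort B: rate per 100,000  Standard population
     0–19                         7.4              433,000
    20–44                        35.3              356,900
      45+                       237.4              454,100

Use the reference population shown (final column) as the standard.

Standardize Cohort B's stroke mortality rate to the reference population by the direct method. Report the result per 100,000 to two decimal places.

99.36

Standard total = 1,244,000; weights = 0.3481, 0.2869, 0.3650.
Standardized rate: 0.3481×7.4 + 0.2869×35.3 + 0.3650×237.4 = 99.3618 per 100,000.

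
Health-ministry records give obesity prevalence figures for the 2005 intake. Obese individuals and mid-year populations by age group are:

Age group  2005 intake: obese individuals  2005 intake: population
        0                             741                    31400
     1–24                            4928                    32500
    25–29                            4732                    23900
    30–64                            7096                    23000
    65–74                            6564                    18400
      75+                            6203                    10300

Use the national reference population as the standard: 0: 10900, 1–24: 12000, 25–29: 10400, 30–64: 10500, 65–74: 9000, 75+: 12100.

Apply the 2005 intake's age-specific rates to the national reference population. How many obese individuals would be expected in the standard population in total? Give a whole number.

17873

Age-specific rates per 1000 for the 2005 intake: 23.599, 151.631, 197.992, 308.522, 356.739, 602.233.
Expected obese individuals = Σ (standard pop × age-specific rate ÷ 1000)
= 10900×23.599/1000 + 12000×151.631/1000 + 10400×197.992/1000 + 10500×308.522/1000 + 9000×356.739/1000 + 12100×602.233/1000
= 257.23 + 1819.57 + 2059.11 + 3239.48 + 3210.65 + 7287.02 = 17873.06.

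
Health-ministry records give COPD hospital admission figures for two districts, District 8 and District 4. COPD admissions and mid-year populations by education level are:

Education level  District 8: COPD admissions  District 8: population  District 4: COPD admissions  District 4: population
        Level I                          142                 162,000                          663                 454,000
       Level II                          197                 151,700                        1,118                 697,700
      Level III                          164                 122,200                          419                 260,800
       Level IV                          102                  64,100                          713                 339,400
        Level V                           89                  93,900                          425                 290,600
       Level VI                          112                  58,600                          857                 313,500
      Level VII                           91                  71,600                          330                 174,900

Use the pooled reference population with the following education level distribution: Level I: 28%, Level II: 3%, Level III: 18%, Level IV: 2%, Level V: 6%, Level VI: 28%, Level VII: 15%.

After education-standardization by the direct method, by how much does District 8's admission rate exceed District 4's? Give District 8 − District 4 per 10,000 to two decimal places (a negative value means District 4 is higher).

Education-specific rates per 10,000 for District 8: 8.77, 12.99, 13.42, 15.91, 9.48, 19.11, 12.71.
For District 4: 14.60, 16.02, 16.07, 21.01, 14.62, 27.34, 18.87.
Standard weights: 0.28, 0.03, 0.18, 0.02, 0.06, 0.28, 0.15.
District 8: 0.2800×8.77 + 0.0300×12.99 + 0.1800×13.42 + 0.0200×15.91 + 0.0600×9.48 + 0.2800×19.11 + 0.1500×12.71 = 13.4045 per 10,000.
District 4: 0.2800×14.60 + 0.0300×16.02 + 0.1800×16.07 + 0.0200×21.01 + 0.0600×14.62 + 0.2800×27.34 + 0.1500×18.87 = 19.2436 per 10,000.
Difference = 13.4045 − 19.2436 = -5.8391.

-5.84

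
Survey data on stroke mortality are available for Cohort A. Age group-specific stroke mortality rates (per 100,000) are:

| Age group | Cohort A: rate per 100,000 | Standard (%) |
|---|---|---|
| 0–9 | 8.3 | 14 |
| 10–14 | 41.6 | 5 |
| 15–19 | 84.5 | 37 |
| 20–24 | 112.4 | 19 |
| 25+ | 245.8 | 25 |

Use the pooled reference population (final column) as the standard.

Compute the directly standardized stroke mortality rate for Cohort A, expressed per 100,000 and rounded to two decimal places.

Standard weights: 0.14, 0.05, 0.37, 0.19, 0.25.
Standardized rate: 0.1400×8.3 + 0.0500×41.6 + 0.3700×84.5 + 0.1900×112.4 + 0.2500×245.8 = 117.3130 per 100,000.

117.31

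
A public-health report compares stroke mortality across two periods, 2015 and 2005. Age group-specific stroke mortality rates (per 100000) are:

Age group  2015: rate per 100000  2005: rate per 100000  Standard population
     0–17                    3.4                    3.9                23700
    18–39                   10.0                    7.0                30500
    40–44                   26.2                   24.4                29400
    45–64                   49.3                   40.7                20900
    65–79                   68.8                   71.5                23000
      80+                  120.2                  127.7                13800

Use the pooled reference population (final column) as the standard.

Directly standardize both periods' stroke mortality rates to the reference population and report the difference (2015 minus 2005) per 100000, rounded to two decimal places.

1.04

Standard total = 141300; weights = 0.1677, 0.2159, 0.2081, 0.1479, 0.1628, 0.0977.
2015: 0.1677×3.4 + 0.2159×10.0 + 0.2081×26.2 + 0.1479×49.3 + 0.1628×68.8 + 0.0977×120.2 = 38.4104 per 100000.
2005: 0.1677×3.9 + 0.2159×7.0 + 0.2081×24.4 + 0.1479×40.7 + 0.1628×71.5 + 0.0977×127.7 = 37.3721 per 100000.
Difference = 38.4104 − 37.3721 = 1.0383.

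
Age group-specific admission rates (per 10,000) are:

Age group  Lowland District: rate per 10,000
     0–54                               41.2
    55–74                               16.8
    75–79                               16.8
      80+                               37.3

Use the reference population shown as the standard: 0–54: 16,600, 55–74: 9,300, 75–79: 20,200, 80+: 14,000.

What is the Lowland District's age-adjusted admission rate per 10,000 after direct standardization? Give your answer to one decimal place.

28.3

Standard total = 60,100; weights = 0.2762, 0.1547, 0.3361, 0.2329.
Standardized rate: 0.2762×41.2 + 0.1547×16.8 + 0.3361×16.8 + 0.2329×37.3 = 28.3148 per 10,000.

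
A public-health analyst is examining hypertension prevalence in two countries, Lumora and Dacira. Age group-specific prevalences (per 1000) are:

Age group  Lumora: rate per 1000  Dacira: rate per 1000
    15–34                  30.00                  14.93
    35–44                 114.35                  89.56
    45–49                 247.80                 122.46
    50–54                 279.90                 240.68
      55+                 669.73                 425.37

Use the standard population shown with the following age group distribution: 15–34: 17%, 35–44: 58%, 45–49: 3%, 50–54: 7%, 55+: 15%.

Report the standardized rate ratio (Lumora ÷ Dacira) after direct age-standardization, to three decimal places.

1.433

Standard weights: 0.17, 0.58, 0.03, 0.07, 0.15.
Lumora: 0.1700×30.00 + 0.5800×114.35 + 0.0300×247.80 + 0.0700×279.90 + 0.1500×669.73 = 198.9095 per 1000.
Dacira: 0.1700×14.93 + 0.5800×89.56 + 0.0300×122.46 + 0.0700×240.68 + 0.1500×425.37 = 138.8098 per 1000.
Ratio = 198.9095 ÷ 138.8098 = 1.43296.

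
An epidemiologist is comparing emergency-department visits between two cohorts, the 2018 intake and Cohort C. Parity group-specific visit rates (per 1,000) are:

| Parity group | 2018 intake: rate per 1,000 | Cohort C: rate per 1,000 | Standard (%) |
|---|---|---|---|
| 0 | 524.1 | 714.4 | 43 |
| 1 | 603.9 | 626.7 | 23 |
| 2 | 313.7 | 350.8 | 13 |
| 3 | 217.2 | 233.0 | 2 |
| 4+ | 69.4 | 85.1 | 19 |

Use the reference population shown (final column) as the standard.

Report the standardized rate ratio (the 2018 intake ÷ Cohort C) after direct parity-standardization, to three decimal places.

Standard weights: 0.43, 0.23, 0.13, 0.02, 0.19.
The 2018 intake: 0.4300×524.1 + 0.2300×603.9 + 0.1300×313.7 + 0.0200×217.2 + 0.1900×69.4 = 422.5710 per 1,000.
Cohort C: 0.4300×714.4 + 0.2300×626.7 + 0.1300×350.8 + 0.0200×233.0 + 0.1900×85.1 = 517.7660 per 1,000.
Ratio = 422.5710 ÷ 517.7660 = 0.81614.

0.816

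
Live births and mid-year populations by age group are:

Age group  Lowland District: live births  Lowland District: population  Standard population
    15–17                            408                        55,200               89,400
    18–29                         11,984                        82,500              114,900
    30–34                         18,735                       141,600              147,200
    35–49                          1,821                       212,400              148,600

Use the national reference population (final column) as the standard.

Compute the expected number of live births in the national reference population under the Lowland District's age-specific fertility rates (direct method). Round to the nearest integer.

38101

Age-specific rates per 1,000 for the Lowland District: 7.391, 145.261, 132.309, 8.573.
Expected live births = Σ (standard pop × age-specific rate ÷ 1,000)
= 89,400×7.391/1,000 + 114,900×145.261/1,000 + 147,200×132.309/1,000 + 148,600×8.573/1,000
= 660.78 + 16690.44 + 19475.93 + 1274.01 = 38101.17.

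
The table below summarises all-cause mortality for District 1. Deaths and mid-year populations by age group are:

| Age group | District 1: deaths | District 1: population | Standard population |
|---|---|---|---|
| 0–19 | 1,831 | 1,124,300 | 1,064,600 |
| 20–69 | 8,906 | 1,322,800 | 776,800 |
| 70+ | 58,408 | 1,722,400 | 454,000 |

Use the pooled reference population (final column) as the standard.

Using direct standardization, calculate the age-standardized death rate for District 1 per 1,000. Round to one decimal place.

Age-specific rates per 1,000 for District 1: 1.629, 6.733, 33.911.
Standard total = 2,295,400; weights = 0.4638, 0.3384, 0.1978.
Standardized rate: 0.4638×1.629 + 0.3384×6.733 + 0.1978×33.911 = 9.7409 per 1,000.

9.7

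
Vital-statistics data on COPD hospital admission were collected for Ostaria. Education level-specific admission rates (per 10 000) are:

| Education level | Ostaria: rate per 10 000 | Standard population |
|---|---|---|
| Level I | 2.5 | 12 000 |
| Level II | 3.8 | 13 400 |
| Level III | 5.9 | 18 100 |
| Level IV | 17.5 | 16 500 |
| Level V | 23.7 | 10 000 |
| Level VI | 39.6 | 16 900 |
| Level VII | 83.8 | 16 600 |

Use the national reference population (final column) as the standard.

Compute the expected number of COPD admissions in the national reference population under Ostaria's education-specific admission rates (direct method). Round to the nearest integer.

Expected COPD admissions = Σ (standard pop × education-specific rate ÷ 10 000)
= 12 000×2.5/10 000 + 13 400×3.8/10 000 + 18 100×5.9/10 000 + 16 500×17.5/10 000 + 10 000×23.7/10 000 + 16 900×39.6/10 000 + 16 600×83.8/10 000
= 3.00 + 5.09 + 10.68 + 28.88 + 23.70 + 66.92 + 139.11 = 277.38.

277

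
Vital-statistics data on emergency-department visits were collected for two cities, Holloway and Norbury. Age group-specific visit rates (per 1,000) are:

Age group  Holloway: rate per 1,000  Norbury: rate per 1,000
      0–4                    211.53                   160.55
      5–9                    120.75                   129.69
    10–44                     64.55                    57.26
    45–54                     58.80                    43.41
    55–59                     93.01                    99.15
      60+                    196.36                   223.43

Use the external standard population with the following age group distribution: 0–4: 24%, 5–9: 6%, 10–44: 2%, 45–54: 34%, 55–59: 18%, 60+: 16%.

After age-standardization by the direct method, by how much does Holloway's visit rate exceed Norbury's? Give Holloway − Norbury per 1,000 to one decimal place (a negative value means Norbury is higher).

Standard weights: 0.24, 0.06, 0.02, 0.34, 0.18, 0.16.
Holloway: 0.2400×211.53 + 0.0600×120.75 + 0.0200×64.55 + 0.3400×58.80 + 0.1800×93.01 + 0.1600×196.36 = 127.4546 per 1,000.
Norbury: 0.2400×160.55 + 0.0600×129.69 + 0.0200×57.26 + 0.3400×43.41 + 0.1800×99.15 + 0.1600×223.43 = 115.8138 per 1,000.
Difference = 127.4546 − 115.8138 = 11.6408.

11.6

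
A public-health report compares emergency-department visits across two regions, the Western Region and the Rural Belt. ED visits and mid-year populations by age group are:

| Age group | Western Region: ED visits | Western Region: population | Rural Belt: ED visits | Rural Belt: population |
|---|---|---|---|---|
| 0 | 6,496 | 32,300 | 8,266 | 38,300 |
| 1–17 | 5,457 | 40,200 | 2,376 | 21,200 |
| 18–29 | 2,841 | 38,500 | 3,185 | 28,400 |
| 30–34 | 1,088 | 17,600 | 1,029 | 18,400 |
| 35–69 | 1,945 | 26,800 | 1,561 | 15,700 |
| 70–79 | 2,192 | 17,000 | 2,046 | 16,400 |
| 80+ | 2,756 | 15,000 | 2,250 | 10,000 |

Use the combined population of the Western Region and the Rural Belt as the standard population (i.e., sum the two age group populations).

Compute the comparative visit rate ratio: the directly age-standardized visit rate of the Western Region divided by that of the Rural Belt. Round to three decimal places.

0.913

Age-specific rates per 1,000 for the Western Region: 201.115, 135.746, 73.792, 61.818, 72.575, 128.941, 183.733.
For the Rural Belt: 215.822, 112.075, 112.148, 55.924, 99.427, 124.756, 225.000.
Combined standard total = 335,800; weights = 0.2102, 0.1828, 0.1992, 0.1072, 0.1266, 0.0995, 0.0744.
The Western Region: 0.2102×201.115 + 0.1828×135.746 + 0.1992×73.792 + 0.1072×61.818 + 0.1266×72.575 + 0.0995×128.941 + 0.0744×183.733 = 124.1217 per 1,000.
The Rural Belt: 0.2102×215.822 + 0.1828×112.075 + 0.1992×112.148 + 0.1072×55.924 + 0.1266×99.427 + 0.0995×124.756 + 0.0744×225.000 = 135.9498 per 1,000.
Ratio = 124.1217 ÷ 135.9498 = 0.91300.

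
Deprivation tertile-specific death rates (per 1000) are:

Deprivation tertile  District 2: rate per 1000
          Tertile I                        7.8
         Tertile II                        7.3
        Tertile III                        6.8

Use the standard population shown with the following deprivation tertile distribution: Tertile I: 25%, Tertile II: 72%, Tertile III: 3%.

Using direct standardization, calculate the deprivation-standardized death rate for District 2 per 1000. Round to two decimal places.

7.41

Standard weights: 0.25, 0.72, 0.03.
Standardized rate: 0.2500×7.8 + 0.7200×7.3 + 0.0300×6.8 = 7.4100 per 1000.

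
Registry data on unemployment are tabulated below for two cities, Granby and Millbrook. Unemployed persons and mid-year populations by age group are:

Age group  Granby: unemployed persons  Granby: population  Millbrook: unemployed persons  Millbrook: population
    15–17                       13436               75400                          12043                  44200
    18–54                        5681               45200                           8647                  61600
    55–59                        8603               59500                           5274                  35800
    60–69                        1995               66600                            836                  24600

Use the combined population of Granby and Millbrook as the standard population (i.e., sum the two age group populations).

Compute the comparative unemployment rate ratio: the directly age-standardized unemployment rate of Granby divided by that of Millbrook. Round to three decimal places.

0.792

Age-specific rates per 1000 for Granby: 178.196, 125.686, 144.588, 29.955.
For Millbrook: 272.466, 140.373, 147.318, 33.984.
Combined standard total = 412900; weights = 0.2897, 0.2587, 0.2308, 0.2209.
Granby: 0.2897×178.196 + 0.2587×125.686 + 0.2308×144.588 + 0.2209×29.955 = 124.1140 per 1000.
Millbrook: 0.2897×272.466 + 0.2587×140.373 + 0.2308×147.318 + 0.2209×33.984 = 156.7391 per 1000.
Ratio = 124.1140 ÷ 156.7391 = 0.79185.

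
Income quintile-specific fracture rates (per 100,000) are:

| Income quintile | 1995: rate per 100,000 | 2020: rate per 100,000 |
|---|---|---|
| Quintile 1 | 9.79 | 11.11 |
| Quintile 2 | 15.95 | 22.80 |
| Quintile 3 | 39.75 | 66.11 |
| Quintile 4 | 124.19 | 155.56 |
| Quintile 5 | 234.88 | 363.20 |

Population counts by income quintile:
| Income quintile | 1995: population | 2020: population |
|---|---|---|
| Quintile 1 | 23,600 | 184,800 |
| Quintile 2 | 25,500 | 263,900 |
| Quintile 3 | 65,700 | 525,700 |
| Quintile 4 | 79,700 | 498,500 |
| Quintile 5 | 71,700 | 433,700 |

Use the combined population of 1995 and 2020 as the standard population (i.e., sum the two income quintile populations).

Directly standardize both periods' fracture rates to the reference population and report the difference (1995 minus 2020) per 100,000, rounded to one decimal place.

-46.4

Combined standard total = 2,172,800; weights = 0.0959, 0.1332, 0.2722, 0.2661, 0.2326.
1995: 0.0959×9.79 + 0.1332×15.95 + 0.2722×39.75 + 0.2661×124.19 + 0.2326×234.88 = 101.5645 per 100,000.
2020: 0.0959×11.11 + 0.1332×22.80 + 0.2722×66.11 + 0.2661×155.56 + 0.2326×363.20 = 147.9737 per 100,000.
Difference = 101.5645 − 147.9737 = -46.4092.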